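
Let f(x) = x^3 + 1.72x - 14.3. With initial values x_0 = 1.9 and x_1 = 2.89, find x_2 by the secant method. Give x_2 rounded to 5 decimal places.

2.11765

f(x_0) = -4.173000, f(x_1) = 14.808369
x_2 = 2.890000 - (14.808369)·(2.890000 - 1.900000)/(14.808369 - (-4.173000)) = 2.117649; f(x_2) = -1.161184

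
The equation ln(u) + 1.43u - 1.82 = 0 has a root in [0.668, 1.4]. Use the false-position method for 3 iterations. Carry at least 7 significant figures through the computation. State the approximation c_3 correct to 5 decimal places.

1.16581

f(0.668000) = -1.268227, f(1.400000) = 0.518472
step 1: c = 1.187585, f(c) = 0.050168 > 0 → new bracket [0.668000, 1.187585]
step 2: c = 1.167813, f(c) = 0.005106 > 0 → new bracket [0.668000, 1.167813]
step 3: c = 1.165809, f(c) = 0.000522 > 0 → new bracket [0.668000, 1.165809]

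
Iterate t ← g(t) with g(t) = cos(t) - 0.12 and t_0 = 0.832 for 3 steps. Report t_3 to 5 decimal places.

0.62468

t_1 = g(0.832000) = 0.553399
t_2 = g(0.553399) = 0.730743
t_3 = g(0.730743) = 0.624679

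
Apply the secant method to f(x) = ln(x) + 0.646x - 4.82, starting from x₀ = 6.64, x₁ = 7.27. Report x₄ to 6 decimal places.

4.977040

f(x_0) = 1.362552, f(x_1) = 1.860176
x_2 = 7.270000 - (1.860176)·(7.270000 - 6.640000)/(1.860176 - (1.362552)) = 4.914988; f(x_2) = -0.052628
x_3 = 4.914988 - (-0.052628)·(4.914988 - 7.270000)/(-0.052628 - (1.860176)) = 4.979783; f(x_3) = 0.002326
x_4 = 4.979783 - (0.002326)·(4.979783 - 4.914988)/(0.002326 - (-0.052628)) = 4.977040; f(x_4) = 0.000003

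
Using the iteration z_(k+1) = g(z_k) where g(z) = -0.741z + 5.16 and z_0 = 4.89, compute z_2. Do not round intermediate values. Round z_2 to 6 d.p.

4.021446

z_1 = g(4.890000) = 1.536510
z_2 = g(1.536510) = 4.021446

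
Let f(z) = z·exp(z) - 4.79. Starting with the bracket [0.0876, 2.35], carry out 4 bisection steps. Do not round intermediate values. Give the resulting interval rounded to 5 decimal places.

f(0.087600) = -4.694380, f(2.350000) = 19.851089 (opposite signs)
step 1: m = 1.218800, f(m) = -0.666647 < 0 → root in [1.218800, 2.350000]
step 2: m = 1.784400, f(m) = 5.837896 > 0 → root in [1.218800, 1.784400]
step 3: m = 1.501600, f(m) = 1.950480 > 0 → root in [1.218800, 1.501600]
step 4: m = 1.360200, f(m) = 0.510662 > 0 → root in [1.218800, 1.360200]

[1.21880, 1.36020]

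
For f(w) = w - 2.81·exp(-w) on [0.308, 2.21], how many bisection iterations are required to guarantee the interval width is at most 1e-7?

25

Initial width b − a = 2.21 − 0.308 = 1.902000.
After n steps the width is (b−a)/2^n; need (b−a)/2^n ≤ 1e-7.
So n ≥ log₂(1.902000/1e-7) = log₂(19020000.0000) ≈ 24.1810.
Hence n = 25.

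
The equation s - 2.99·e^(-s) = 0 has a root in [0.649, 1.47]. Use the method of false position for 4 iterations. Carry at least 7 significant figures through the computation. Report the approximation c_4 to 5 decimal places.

1.04825

f(0.649000) = -0.913479, f(1.470000) = 0.782523
step 1: c = 1.091197, f(c) = 0.087111 > 0 → new bracket [0.649000, 1.091197]
step 2: c = 1.052699, f(c) = 0.009205 > 0 → new bracket [0.649000, 1.052699]
step 3: c = 1.048671, f(c) = 0.000967 > 0 → new bracket [0.649000, 1.048671]
step 4: c = 1.048249, f(c) = 0.000101 > 0 → new bracket [0.649000, 1.048249]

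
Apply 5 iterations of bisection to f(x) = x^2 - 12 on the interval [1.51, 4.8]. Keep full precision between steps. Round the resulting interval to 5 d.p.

[3.46344, 3.56625]

f(1.510000) = -9.719900, f(4.800000) = 11.040000 (opposite signs)
step 1: m = 3.155000, f(m) = -2.045975 < 0 → root in [3.155000, 4.800000]
step 2: m = 3.977500, f(m) = 3.820506 > 0 → root in [3.155000, 3.977500]
step 3: m = 3.566250, f(m) = 0.718139 > 0 → root in [3.155000, 3.566250]
step 4: m = 3.360625, f(m) = -0.706200 < 0 → root in [3.360625, 3.566250]
step 5: m = 3.463437, f(m) = -0.004601 < 0 → root in [3.463437, 3.566250]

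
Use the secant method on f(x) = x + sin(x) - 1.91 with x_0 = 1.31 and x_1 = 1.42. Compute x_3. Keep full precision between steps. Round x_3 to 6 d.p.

1.050012

f(x_0) = 0.366185, f(x_1) = 0.498652
x_2 = 1.420000 - (0.498652)·(1.420000 - 1.310000)/(0.498652 - (0.366185)) = 1.005921; f(x_2) = -0.059423
x_3 = 1.005921 - (-0.059423)·(1.005921 - 1.420000)/(-0.059423 - (0.498652)) = 1.050012; f(x_3) = 0.007441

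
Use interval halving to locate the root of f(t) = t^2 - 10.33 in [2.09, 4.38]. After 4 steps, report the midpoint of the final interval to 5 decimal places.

3.16344

f(2.090000) = -5.961900, f(4.380000) = 8.854400 (opposite signs)
step 1: m = 3.235000, f(m) = 0.135225 > 0 → root in [2.090000, 3.235000]
step 2: m = 2.662500, f(m) = -3.241094 < 0 → root in [2.662500, 3.235000]
step 3: m = 2.948750, f(m) = -1.634873 < 0 → root in [2.948750, 3.235000]
step 4: m = 3.091875, f(m) = -0.770309 < 0 → root in [3.091875, 3.235000]
Midpoint of [3.091875, 3.235000] = 3.163437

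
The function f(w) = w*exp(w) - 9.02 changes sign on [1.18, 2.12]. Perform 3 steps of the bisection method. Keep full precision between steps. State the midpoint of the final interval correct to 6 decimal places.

f(1.180000) = -5.179838, f(2.120000) = 8.642011 (opposite signs)
step 1: m = 1.650000, f(m) = -0.428483 < 0 → root in [1.650000, 2.120000]
step 2: m = 1.885000, f(m) = 3.395278 > 0 → root in [1.650000, 1.885000]
step 3: m = 1.767500, f(m) = 1.330824 > 0 → root in [1.650000, 1.767500]
Midpoint of [1.650000, 1.767500] = 1.708750

1.708750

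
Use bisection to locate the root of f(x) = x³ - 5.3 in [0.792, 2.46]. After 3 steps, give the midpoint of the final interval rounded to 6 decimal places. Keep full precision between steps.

1.730250

f(0.792000) = -4.803207, f(2.460000) = 9.586936 (opposite signs)
step 1: m = 1.626000, f(m) = -1.001058 < 0 → root in [1.626000, 2.460000]
step 2: m = 2.043000, f(m) = 3.227174 > 0 → root in [1.626000, 2.043000]
step 3: m = 1.834500, f(m) = 0.873808 > 0 → root in [1.626000, 1.834500]
Midpoint of [1.626000, 1.834500] = 1.730250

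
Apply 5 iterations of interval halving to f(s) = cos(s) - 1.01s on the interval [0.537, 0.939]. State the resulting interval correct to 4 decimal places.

[0.7254, 0.7380]

f(0.537000) = 0.316877, f(0.939000) = -0.357795 (opposite signs)
step 1: m = 0.738000, f(m) = -0.005564 < 0 → root in [0.537000, 0.738000]
step 2: m = 0.637500, f(m) = 0.159711 > 0 → root in [0.637500, 0.738000]
step 3: m = 0.687750, f(m) = 0.078049 > 0 → root in [0.687750, 0.738000]
step 4: m = 0.712875, f(m) = 0.036481 > 0 → root in [0.712875, 0.738000]
step 5: m = 0.725437, f(m) = 0.015517 > 0 → root in [0.725437, 0.738000]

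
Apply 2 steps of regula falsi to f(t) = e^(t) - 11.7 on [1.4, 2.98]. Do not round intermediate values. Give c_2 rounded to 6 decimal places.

False-position update: c = (a·f(b) − b·f(a))/(f(b) − f(a)); replace the endpoint whose sign matches f(c).
f(1.400000) = -7.644800, f(2.980000) = 7.987817
step 1: c = 2.172666, f(c) = -2.918339 < 0 → new bracket [2.172666, 2.980000]
step 2: c = 2.388697, f(c) = -0.800714 < 0 → new bracket [2.388697, 2.980000]

2.388697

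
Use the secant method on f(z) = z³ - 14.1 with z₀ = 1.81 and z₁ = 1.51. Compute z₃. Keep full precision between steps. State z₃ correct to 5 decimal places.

f(z_0) = -8.170259, f(z_1) = -10.657049
z_2 = 1.510000 - (-10.657049)·(1.510000 - 1.810000)/(-10.657049 - (-8.170259)) = 2.795639; f(z_2) = 7.749594
z_3 = 2.795639 - (7.749594)·(2.795639 - 1.510000)/(7.749594 - (-10.657049)) = 2.254357; f(z_3) = -2.643069

2.25436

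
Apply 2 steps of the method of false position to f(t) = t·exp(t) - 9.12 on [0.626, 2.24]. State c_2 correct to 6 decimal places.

1.540625

f(0.626000) = -7.949308, f(2.240000) = 11.921062
step 1: c = 1.271694, f(c) = -4.584006 < 0 → new bracket [1.271694, 2.240000]
step 2: c = 1.540625, f(c) = -1.929124 < 0 → new bracket [1.540625, 2.240000]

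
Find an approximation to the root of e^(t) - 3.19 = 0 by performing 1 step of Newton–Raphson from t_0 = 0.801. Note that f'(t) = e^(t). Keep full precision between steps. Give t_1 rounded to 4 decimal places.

t_0 = 0.801000: f = -0.962232, f' = 2.227768 → t_1 = 0.801000 - (-0.962232)/(2.227768) = 1.232927

1.2329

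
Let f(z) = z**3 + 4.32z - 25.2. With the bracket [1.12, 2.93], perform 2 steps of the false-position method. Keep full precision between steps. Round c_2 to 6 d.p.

2.409764

f(1.120000) = -18.956672, f(2.930000) = 12.611357
step 1: c = 2.206909, f(c) = -4.917518 < 0 → new bracket [2.206909, 2.930000]
step 2: c = 2.409764, f(c) = -0.796418 < 0 → new bracket [2.409764, 2.930000]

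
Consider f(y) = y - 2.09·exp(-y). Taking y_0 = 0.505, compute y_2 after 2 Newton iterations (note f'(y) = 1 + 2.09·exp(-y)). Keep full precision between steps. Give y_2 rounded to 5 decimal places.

y_0 = 0.505000: f = -0.756327, f' = 2.261327 → y_1 = 0.505000 - (-0.756327)/(2.261327) = 0.839461
y_1 = 0.839461: f = -0.063300, f' = 1.902761 → y_2 = 0.839461 - (-0.063300)/(1.902761) = 0.872729

0.87273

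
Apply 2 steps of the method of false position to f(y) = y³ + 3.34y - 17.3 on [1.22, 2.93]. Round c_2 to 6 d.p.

f(1.220000) = -11.409352, f(2.930000) = 17.639957
step 1: c = 1.891616, f(c) = -4.213396 < 0 → new bracket [1.891616, 2.930000]
step 2: c = 2.091820, f(c) = -1.160121 < 0 → new bracket [2.091820, 2.930000]

2.091820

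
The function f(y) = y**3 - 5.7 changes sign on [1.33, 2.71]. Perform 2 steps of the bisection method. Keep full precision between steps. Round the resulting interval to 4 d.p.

[1.6750, 2.0200]

f(1.330000) = -3.347363, f(2.710000) = 14.202511 (opposite signs)
step 1: m = 2.020000, f(m) = 2.542408 > 0 → root in [1.330000, 2.020000]
step 2: m = 1.675000, f(m) = -1.000578 < 0 → root in [1.675000, 2.020000]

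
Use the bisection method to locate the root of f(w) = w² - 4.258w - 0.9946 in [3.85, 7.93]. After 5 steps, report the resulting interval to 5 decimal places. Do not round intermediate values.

f(3.850000) = -2.565400, f(7.930000) = 28.124360 (opposite signs)
step 1: m = 5.890000, f(m) = 8.617880 > 0 → root in [3.850000, 5.890000]
step 2: m = 4.870000, f(m) = 1.985840 > 0 → root in [3.850000, 4.870000]
step 3: m = 4.360000, f(m) = -0.549880 < 0 → root in [4.360000, 4.870000]
step 4: m = 4.615000, f(m) = 0.652955 > 0 → root in [4.360000, 4.615000]
step 5: m = 4.487500, f(m) = 0.035281 > 0 → root in [4.360000, 4.487500]

[4.36000, 4.48750]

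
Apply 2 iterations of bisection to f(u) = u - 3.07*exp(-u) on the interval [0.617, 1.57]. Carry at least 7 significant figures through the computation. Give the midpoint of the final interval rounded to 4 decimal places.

f(0.617000) = -1.039451, f(1.570000) = 0.931301 (opposite signs)
step 1: m = 1.093500, f(m) = 0.064922 > 0 → root in [0.617000, 1.093500]
step 2: m = 0.855250, f(m) = -0.450043 < 0 → root in [0.855250, 1.093500]
Midpoint of [0.855250, 1.093500] = 0.974375

0.9744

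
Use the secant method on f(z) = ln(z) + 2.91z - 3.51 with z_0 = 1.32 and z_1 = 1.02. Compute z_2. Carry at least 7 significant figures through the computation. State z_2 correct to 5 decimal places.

Secant update: z_(k+1) = z_k − f(z_k)·(z_k − z_(k-1))/(f(z_k) − f(z_(k-1))).
f(z_0) = 0.608832, f(z_1) = -0.521997
z_2 = 1.020000 - (-0.521997)·(1.020000 - 1.320000)/(-0.521997 - (0.608832)) = 1.158482; f(z_2) = 0.008292

1.15848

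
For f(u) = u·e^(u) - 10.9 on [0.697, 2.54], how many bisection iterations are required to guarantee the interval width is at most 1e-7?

Initial width b − a = 2.54 − 0.697 = 1.843000.
After n steps the width is (b−a)/2^n; need (b−a)/2^n ≤ 1e-7.
So n ≥ log₂(1.843000/1e-7) = log₂(18430000.0000) ≈ 24.1356.
Hence n = 25.

25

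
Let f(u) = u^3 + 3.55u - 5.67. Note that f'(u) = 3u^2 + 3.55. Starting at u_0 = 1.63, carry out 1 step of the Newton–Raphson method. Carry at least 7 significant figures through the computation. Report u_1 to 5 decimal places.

1.24398

u_0 = 1.630000: f = 4.447247, f' = 11.520700 → u_1 = 1.630000 - (4.447247)/(11.520700) = 1.243978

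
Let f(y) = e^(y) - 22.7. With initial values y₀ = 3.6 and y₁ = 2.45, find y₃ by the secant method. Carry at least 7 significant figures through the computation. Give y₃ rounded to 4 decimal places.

Secant update: y_(k+1) = y_k − f(y_k)·(y_k − y_(k-1))/(f(y_k) − f(y_(k-1))).
f(y_0) = 13.898234, f(y_1) = -11.111653
y_2 = 2.450000 - (-11.111653)·(2.450000 - 3.600000)/(-11.111653 - (13.898234)) = 2.960934; f(y_2) = -3.383996
y_3 = 2.960934 - (-3.383996)·(2.960934 - 2.450000)/(-3.383996 - (-11.111653)) = 3.184676; f(y_3) = 1.459450

3.1847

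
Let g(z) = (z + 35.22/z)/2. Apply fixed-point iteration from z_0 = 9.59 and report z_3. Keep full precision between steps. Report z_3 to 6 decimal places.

z_1 = g(9.590000) = 6.631288
z_2 = g(6.631288) = 5.971237
z_3 = g(5.971237) = 5.934756

5.934756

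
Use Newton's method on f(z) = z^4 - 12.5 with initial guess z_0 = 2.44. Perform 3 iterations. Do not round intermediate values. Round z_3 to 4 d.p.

1.8806

f'(z) = 4z^3
z_0 = 2.440000: f = 22.945353, f' = 58.107136 → z_1 = 2.440000 - (22.945353)/(58.107136) = 2.045120
z_1 = 2.045120: f = 4.993434, f' = 34.214981 → z_2 = 2.045120 - (4.993434)/(34.214981) = 1.899177
z_2 = 1.899177: f = 0.509534, f' = 27.400361 → z_3 = 1.899177 - (0.509534)/(27.400361) = 1.880581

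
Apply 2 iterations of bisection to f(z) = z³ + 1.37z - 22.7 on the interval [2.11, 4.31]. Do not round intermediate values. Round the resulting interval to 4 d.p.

[2.6600, 3.2100]

f(2.110000) = -10.415369, f(4.310000) = 63.267691 (opposite signs)
step 1: m = 3.210000, f(m) = 14.773861 > 0 → root in [2.110000, 3.210000]
step 2: m = 2.660000, f(m) = -0.234704 < 0 → root in [2.660000, 3.210000]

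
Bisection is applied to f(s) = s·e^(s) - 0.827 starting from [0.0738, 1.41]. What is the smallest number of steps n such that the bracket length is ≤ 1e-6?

Initial width b − a = 1.41 − 0.0738 = 1.336200.
After n steps the width is (b−a)/2^n; need (b−a)/2^n ≤ 1e-6.
So n ≥ log₂(1.336200/1e-6) = log₂(1336200.0000) ≈ 20.3497.
Hence n = 21.

21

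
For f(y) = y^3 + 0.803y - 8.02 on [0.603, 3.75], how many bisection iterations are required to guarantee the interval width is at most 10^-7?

25

Initial width b − a = 3.75 − 0.603 = 3.147000.
After n steps the width is (b−a)/2^n; need (b−a)/2^n ≤ 10^-7.
So n ≥ log₂(3.147000/10^-7) = log₂(31470000.0000) ≈ 24.9075.
Hence n = 25.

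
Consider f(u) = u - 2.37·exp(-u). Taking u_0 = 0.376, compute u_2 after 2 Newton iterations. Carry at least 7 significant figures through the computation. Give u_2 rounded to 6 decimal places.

0.931052

Newton update: u ← u − f(u)/f'(u).
f'(u) = 1 + 2.37·exp(-u)
u_0 = 0.376000: f = -1.251248, f' = 2.627248 → u_1 = 0.376000 - (-1.251248)/(2.627248) = 0.852258
u_1 = 0.852258: f = -0.158431, f' = 2.010689 → u_2 = 0.852258 - (-0.158431)/(2.010689) = 0.931052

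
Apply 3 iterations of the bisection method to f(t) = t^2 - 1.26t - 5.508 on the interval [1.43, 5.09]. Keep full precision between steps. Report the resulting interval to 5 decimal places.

[2.80250, 3.26000]

f(1.430000) = -5.264900, f(5.090000) = 13.986700 (opposite signs)
step 1: m = 3.260000, f(m) = 1.012000 > 0 → root in [1.430000, 3.260000]
step 2: m = 2.345000, f(m) = -2.963675 < 0 → root in [2.345000, 3.260000]
step 3: m = 2.802500, f(m) = -1.185144 < 0 → root in [2.802500, 3.260000]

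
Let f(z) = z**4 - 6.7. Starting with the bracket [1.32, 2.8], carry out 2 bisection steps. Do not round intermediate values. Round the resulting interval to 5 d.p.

[1.32000, 1.69000]

f(1.320000) = -3.664042, f(2.800000) = 54.765600 (opposite signs)
step 1: m = 2.060000, f(m) = 11.308141 > 0 → root in [1.320000, 2.060000]
step 2: m = 1.690000, f(m) = 1.457307 > 0 → root in [1.320000, 1.690000]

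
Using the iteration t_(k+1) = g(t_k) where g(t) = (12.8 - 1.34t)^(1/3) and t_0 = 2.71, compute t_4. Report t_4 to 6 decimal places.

2.148776

t_1 = g(2.710000) = 2.092993
t_2 = g(2.092993) = 2.154104
t_3 = g(2.154104) = 2.148205
t_4 = g(2.148205) = 2.148776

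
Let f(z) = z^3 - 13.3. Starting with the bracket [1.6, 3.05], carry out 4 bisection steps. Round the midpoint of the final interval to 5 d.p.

2.37031

f(1.600000) = -9.204000, f(3.050000) = 15.072625 (opposite signs)
step 1: m = 2.325000, f(m) = -0.731922 < 0 → root in [2.325000, 3.050000]
step 2: m = 2.687500, f(m) = 6.110889 > 0 → root in [2.325000, 2.687500]
step 3: m = 2.506250, f(m) = 2.442481 > 0 → root in [2.325000, 2.506250]
step 4: m = 2.415625, f(m) = 0.795762 > 0 → root in [2.325000, 2.415625]
Midpoint of [2.325000, 2.415625] = 2.370313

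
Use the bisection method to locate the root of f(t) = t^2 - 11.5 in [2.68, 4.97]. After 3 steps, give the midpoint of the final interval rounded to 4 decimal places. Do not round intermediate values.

f(2.680000) = -4.317600, f(4.970000) = 13.200900 (opposite signs)
step 1: m = 3.825000, f(m) = 3.130625 > 0 → root in [2.680000, 3.825000]
step 2: m = 3.252500, f(m) = -0.921244 < 0 → root in [3.252500, 3.825000]
step 3: m = 3.538750, f(m) = 1.022752 > 0 → root in [3.252500, 3.538750]
Midpoint of [3.252500, 3.538750] = 3.395625

3.3956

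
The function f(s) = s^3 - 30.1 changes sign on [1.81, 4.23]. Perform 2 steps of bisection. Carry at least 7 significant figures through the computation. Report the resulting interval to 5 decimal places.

[3.02000, 3.62500]

f(1.810000) = -24.170259, f(4.230000) = 45.586967 (opposite signs)
step 1: m = 3.020000, f(m) = -2.556392 < 0 → root in [3.020000, 4.230000]
step 2: m = 3.625000, f(m) = 17.534766 > 0 → root in [3.020000, 3.625000]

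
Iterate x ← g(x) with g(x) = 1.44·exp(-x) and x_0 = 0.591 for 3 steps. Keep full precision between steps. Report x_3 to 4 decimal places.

0.7527

x_1 = g(0.591000) = 0.797433
x_2 = g(0.797433) = 0.648696
x_3 = g(0.648696) = 0.752726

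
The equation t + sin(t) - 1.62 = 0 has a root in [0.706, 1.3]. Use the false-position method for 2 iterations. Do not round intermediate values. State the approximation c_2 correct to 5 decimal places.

0.86191

False-position update: c = (a·f(b) − b·f(a))/(f(b) − f(a)); replace the endpoint whose sign matches f(c).
f(0.706000) = -0.265205, f(1.300000) = 0.643558
step 1: c = 0.879347, f(c) = 0.029670 > 0 → new bracket [0.706000, 0.879347]
step 2: c = 0.861905, f(c) = 0.000989 > 0 → new bracket [0.706000, 0.861905]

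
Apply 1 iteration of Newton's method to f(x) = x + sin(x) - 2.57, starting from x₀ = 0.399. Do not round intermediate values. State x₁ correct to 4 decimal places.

1.3267

f'(x) = 1 + cos(x)
x_0 = 0.399000: f = -1.782503, f' = 1.921450 → x_1 = 0.399000 - (-1.782503)/(1.921450) = 1.326686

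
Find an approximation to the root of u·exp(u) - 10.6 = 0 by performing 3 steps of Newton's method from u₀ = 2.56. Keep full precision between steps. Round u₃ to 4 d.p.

1.7843

f'(u) = (u + 1)·exp(u)
u_0 = 2.560000: f = 22.515692, f' = 46.051510 → u_1 = 2.560000 - (22.515692)/(46.051510) = 2.071076
u_1 = 2.071076: f = 5.830579, f' = 24.363933 → u_2 = 2.071076 - (5.830579)/(24.363933) = 1.831764
u_2 = 1.831764: f = 0.839171, f' = 17.684064 → u_3 = 1.831764 - (0.839171)/(17.684064) = 1.784311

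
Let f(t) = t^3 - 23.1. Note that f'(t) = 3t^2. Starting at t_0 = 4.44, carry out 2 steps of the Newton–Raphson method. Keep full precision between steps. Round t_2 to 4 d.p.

2.9196

t_0 = 4.440000: f = 64.428384, f' = 59.140800 → t_1 = 4.440000 - (64.428384)/(59.140800) = 3.350593
t_1 = 3.350593: f = 14.515353, f' = 33.679426 → t_2 = 3.350593 - (14.515353)/(33.679426) = 2.919608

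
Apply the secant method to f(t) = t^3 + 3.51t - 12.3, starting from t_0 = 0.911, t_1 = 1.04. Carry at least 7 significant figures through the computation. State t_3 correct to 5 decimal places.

f(t_0) = -8.346332, f(t_1) = -7.524736
t_2 = 1.040000 - (-7.524736)·(1.040000 - 0.911000)/(-7.524736 - (-8.346332)) = 2.221470; f(t_2) = 6.460155
t_3 = 2.221470 - (6.460155)·(2.221470 - 1.040000)/(6.460155 - (-7.524736)) = 1.675704; f(t_3) = -1.712931

1.67570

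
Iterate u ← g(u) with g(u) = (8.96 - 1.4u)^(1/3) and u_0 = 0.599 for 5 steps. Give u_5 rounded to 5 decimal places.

1.85334

u_1 = g(0.599000) = 2.010066
u_2 = g(2.010066) = 1.831732
u_3 = g(1.831732) = 1.856208
u_4 = g(1.856208) = 1.852887
u_5 = g(1.852887) = 1.853338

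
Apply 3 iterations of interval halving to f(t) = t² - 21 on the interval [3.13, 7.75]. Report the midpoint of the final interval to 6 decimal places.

4.573750

f(3.130000) = -11.203100, f(7.750000) = 39.062500 (opposite signs)
step 1: m = 5.440000, f(m) = 8.593600 > 0 → root in [3.130000, 5.440000]
step 2: m = 4.285000, f(m) = -2.638775 < 0 → root in [4.285000, 5.440000]
step 3: m = 4.862500, f(m) = 2.643906 > 0 → root in [4.285000, 4.862500]
Midpoint of [4.285000, 4.862500] = 4.573750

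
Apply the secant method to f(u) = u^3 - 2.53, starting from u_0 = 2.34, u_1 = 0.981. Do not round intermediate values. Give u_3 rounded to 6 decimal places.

f(u_0) = 10.282904, f(u_1) = -1.585924
u_2 = 0.981000 - (-1.585924)·(0.981000 - 2.340000)/(-1.585924 - (10.282904)) = 1.162591; f(u_2) = -0.958622
u_3 = 1.162591 - (-0.958622)·(1.162591 - 0.981000)/(-0.958622 - (-1.585924)) = 1.440092; f(u_3) = 0.456556

1.440092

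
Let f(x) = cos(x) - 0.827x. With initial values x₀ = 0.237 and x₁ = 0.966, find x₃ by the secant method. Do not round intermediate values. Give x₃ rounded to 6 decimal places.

f(x_0) = 0.776048, f(x_1) = -0.230287
x_2 = 0.966000 - (-0.230287)·(0.966000 - 0.237000)/(-0.230287 - (0.776048)) = 0.799177; f(x_2) = 0.036377
x_3 = 0.799177 - (0.036377)·(0.799177 - 0.966000)/(0.036377 - (-0.230287)) = 0.821934; f(x_3) = 0.001066

0.821934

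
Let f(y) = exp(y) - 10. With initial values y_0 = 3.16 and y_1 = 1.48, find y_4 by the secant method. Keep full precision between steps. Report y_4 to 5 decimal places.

f(y_0) = 13.570596, f(y_1) = -5.607054
y_2 = 1.480000 - (-5.607054)·(1.480000 - 3.160000)/(-5.607054 - (13.570596)) = 1.971189; f(y_2) = -2.820792
y_3 = 1.971189 - (-2.820792)·(1.971189 - 1.480000)/(-2.820792 - (-5.607054)) = 2.468465; f(y_3) = 1.804318
y_4 = 2.468465 - (1.804318)·(2.468465 - 1.971189)/(1.804318 - (-2.820792)) = 2.274471; f(y_4) = -0.277224

2.27447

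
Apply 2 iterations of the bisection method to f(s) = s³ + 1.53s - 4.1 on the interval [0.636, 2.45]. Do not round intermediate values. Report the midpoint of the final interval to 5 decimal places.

1.31625

f(0.636000) = -2.869661, f(2.450000) = 14.354625 (opposite signs)
step 1: m = 1.543000, f(m) = 1.934440 > 0 → root in [0.636000, 1.543000]
step 2: m = 1.089500, f(m) = -1.139817 < 0 → root in [1.089500, 1.543000]
Midpoint of [1.089500, 1.543000] = 1.316250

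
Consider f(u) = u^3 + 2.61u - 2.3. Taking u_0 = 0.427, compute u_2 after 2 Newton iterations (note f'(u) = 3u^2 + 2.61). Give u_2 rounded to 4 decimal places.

0.7325

u_0 = 0.427000: f = -1.107676, f' = 3.156987 → u_1 = 0.427000 - (-1.107676)/(3.156987) = 0.777865
u_1 = 0.777865: f = 0.200892, f' = 4.425221 → u_2 = 0.777865 - (0.200892)/(4.425221) = 0.732468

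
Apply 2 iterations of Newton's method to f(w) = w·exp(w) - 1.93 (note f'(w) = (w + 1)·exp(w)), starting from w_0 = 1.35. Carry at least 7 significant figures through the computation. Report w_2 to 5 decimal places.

0.85257

Newton update: w ← w − f(w)/f'(w).
w_0 = 1.350000: f = 3.277524, f' = 9.064950 → w_1 = 1.350000 - (3.277524)/(9.064950) = 0.988440
w_1 = 0.988440: f = 0.725977, f' = 5.343016 → w_2 = 0.988440 - (0.725977)/(5.343016) = 0.852566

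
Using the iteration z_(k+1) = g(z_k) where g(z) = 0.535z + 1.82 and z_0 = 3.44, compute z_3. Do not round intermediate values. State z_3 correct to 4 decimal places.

z_1 = g(3.440000) = 3.660400
z_2 = g(3.660400) = 3.778314
z_3 = g(3.778314) = 3.841398

3.8414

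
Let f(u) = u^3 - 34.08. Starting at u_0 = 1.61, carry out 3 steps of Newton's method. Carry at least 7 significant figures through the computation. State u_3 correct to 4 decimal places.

3.3826

f'(u) = 3u^2
u_0 = 1.610000: f = -29.906719, f' = 7.776300 → u_1 = 1.610000 - (-29.906719)/(7.776300) = 5.455880
u_1 = 5.455880: f = 128.323170, f' = 89.299890 → u_2 = 5.455880 - (128.323170)/(89.299890) = 4.018889
u_2 = 4.018889: f = 30.830958, f' = 48.454405 → u_3 = 4.018889 - (30.830958)/(48.454405) = 3.382601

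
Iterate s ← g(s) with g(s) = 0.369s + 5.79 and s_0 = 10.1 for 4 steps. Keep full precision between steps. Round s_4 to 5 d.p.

9.19304

s_1 = g(10.100000) = 9.516900
s_2 = g(9.516900) = 9.301736
s_3 = g(9.301736) = 9.222341
s_4 = g(9.222341) = 9.193044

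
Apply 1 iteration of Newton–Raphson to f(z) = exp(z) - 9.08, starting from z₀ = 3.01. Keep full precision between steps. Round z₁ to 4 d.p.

f'(z) = exp(z)
z_0 = 3.010000: f = 11.207400, f' = 20.287400 → z_1 = 3.010000 - (11.207400)/(20.287400) = 2.457568

2.4576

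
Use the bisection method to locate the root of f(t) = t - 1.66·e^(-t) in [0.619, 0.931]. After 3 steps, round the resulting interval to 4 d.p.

[0.7360, 0.7750]

f(0.619000) = -0.274881, f(0.931000) = 0.276695 (opposite signs)
step 1: m = 0.775000, f(m) = 0.010232 > 0 → root in [0.619000, 0.775000]
step 2: m = 0.697000, f(m) = -0.129808 < 0 → root in [0.697000, 0.775000]
step 3: m = 0.736000, f(m) = -0.059183 < 0 → root in [0.736000, 0.775000]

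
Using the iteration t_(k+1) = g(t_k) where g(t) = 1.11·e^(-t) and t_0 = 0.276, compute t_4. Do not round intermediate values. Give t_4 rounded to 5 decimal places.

t_1 = g(0.276000) = 0.842282
t_2 = g(0.842282) = 0.478106
t_3 = g(0.478106) = 0.688152
t_4 = g(0.688152) = 0.557780

0.55778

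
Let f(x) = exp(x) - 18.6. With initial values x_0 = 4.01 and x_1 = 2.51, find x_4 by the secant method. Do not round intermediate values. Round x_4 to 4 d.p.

2.9188

f(x_0) = 36.546871, f(x_1) = -6.295070
x_2 = 2.510000 - (-6.295070)·(2.510000 - 4.010000)/(-6.295070 - (36.546871)) = 2.730406; f(x_2) = -3.260892
x_3 = 2.730406 - (-3.260892)·(2.730406 - 2.510000)/(-3.260892 - (-6.295070)) = 2.967280; f(x_3) = 0.838974
x_4 = 2.967280 - (0.838974)·(2.967280 - 2.730406)/(0.838974 - (-3.260892)) = 2.918807; f(x_4) = -0.080813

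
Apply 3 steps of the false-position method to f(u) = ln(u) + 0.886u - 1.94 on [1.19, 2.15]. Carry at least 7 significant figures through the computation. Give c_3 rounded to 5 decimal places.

1.63495

f(1.190000) = -0.711707, f(2.150000) = 0.730368
step 1: c = 1.663789, f(c) = 0.043214 > 0 → new bracket [1.190000, 1.663789]
step 2: c = 1.636667, f(c) = 0.002750 > 0 → new bracket [1.190000, 1.636667]
step 3: c = 1.634949, f(c) = 0.000176 > 0 → new bracket [1.190000, 1.634949]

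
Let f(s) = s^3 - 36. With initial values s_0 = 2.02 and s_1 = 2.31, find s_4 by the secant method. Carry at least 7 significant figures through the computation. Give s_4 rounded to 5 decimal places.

Secant update: s_(k+1) = s_k − f(s_k)·(s_k − s_(k-1))/(f(s_k) − f(s_(k-1))).
f(s_0) = -27.757592, f(s_1) = -23.673609
s_2 = 2.310000 - (-23.673609)·(2.310000 - 2.020000)/(-23.673609 - (-27.757592)) = 3.991042; f(s_2) = 27.570974
s_3 = 3.991042 - (27.570974)·(3.991042 - 2.310000)/(27.570974 - (-23.673609)) = 3.086596; f(s_3) = -6.593774
s_4 = 3.086596 - (-6.593774)·(3.086596 - 3.991042)/(-6.593774 - (27.570974)) = 3.261153; f(s_4) = -1.317240

3.26115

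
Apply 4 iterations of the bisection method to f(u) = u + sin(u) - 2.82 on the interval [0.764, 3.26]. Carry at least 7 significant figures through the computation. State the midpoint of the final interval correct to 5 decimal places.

f(0.764000) = -1.364185, f(3.260000) = 0.321869 (opposite signs)
step 1: m = 2.012000, f(m) = 0.096238 > 0 → root in [0.764000, 2.012000]
step 2: m = 1.388000, f(m) = -0.448661 < 0 → root in [1.388000, 2.012000]
step 3: m = 1.700000, f(m) = -0.128335 < 0 → root in [1.700000, 2.012000]
step 4: m = 1.856000, f(m) = -0.004396 < 0 → root in [1.856000, 2.012000]
Midpoint of [1.856000, 2.012000] = 1.934000

1.93400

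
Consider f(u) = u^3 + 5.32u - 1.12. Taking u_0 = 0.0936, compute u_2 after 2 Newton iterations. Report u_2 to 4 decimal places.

Newton update: u ← u − f(u)/f'(u).
f'(u) = 3u^2 + 5.32
u_0 = 0.093600: f = -0.621228, f' = 5.346283 → u_1 = 0.093600 - (-0.621228)/(5.346283) = 0.209798
u_1 = 0.209798: f = 0.005360, f' = 5.452046 → u_2 = 0.209798 - (0.005360)/(5.452046) = 0.208815

0.2088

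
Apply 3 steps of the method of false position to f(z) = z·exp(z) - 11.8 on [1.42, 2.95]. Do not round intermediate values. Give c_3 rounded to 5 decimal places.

1.77071

f(1.420000) = -5.925289, f(2.950000) = 44.562563
step 1: c = 1.599562, f(c) = -3.880789 < 0 → new bracket [1.599562, 2.950000]
step 2: c = 1.707745, f(c) = -2.379208 < 0 → new bracket [1.707745, 2.950000]
step 3: c = 1.770708, f(c) = -1.397071 < 0 → new bracket [1.770708, 2.950000]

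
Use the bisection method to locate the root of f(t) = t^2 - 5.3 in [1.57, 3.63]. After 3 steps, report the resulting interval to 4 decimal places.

f(1.570000) = -2.835100, f(3.630000) = 7.876900 (opposite signs)
step 1: m = 2.600000, f(m) = 1.460000 > 0 → root in [1.570000, 2.600000]
step 2: m = 2.085000, f(m) = -0.952775 < 0 → root in [2.085000, 2.600000]
step 3: m = 2.342500, f(m) = 0.187306 > 0 → root in [2.085000, 2.342500]

[2.0850, 2.3425]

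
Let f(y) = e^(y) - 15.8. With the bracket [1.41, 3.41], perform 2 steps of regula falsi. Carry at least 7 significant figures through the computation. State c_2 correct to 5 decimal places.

f(1.410000) = -11.704045, f(3.410000) = 14.465244
step 1: c = 2.304487, f(c) = -5.780963 < 0 → new bracket [2.304487, 3.410000]
step 2: c = 2.620148, f(c) = -2.062249 < 0 → new bracket [2.620148, 3.410000]

2.62015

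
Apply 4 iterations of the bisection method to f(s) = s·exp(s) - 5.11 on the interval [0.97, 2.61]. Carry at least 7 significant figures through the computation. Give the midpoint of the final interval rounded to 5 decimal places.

1.32875

f(0.970000) = -2.551194, f(2.610000) = 30.383523 (opposite signs)
step 1: m = 1.790000, f(m) = 5.611120 > 0 → root in [0.970000, 1.790000]
step 2: m = 1.380000, f(m) = 0.375364 > 0 → root in [0.970000, 1.380000]
step 3: m = 1.175000, f(m) = -1.305182 < 0 → root in [1.175000, 1.380000]
step 4: m = 1.277500, f(m) = -0.526765 < 0 → root in [1.277500, 1.380000]
Midpoint of [1.277500, 1.380000] = 1.328750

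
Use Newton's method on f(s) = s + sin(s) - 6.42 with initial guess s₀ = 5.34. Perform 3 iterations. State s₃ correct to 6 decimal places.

f'(s) = 1 + cos(s)
s_0 = 5.340000: f = -1.889433, f' = 1.587213 → s_1 = 5.340000 - (-1.889433)/(1.587213) = 6.530409
s_1 = 6.530409: f = 0.355122, f' = 1.969596 → s_2 = 6.530409 - (0.355122)/(1.969596) = 6.350107
s_2 = 6.350107: f = -0.003021, f' = 1.997762 → s_3 = 6.350107 - (-0.003021)/(1.997762) = 6.351619

6.351619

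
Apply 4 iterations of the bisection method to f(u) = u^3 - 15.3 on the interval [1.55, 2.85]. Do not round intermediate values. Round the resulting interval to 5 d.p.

f(1.550000) = -11.576125, f(2.850000) = 7.849125 (opposite signs)
step 1: m = 2.200000, f(m) = -4.652000 < 0 → root in [2.200000, 2.850000]
step 2: m = 2.525000, f(m) = 0.798453 > 0 → root in [2.200000, 2.525000]
step 3: m = 2.362500, f(m) = -2.113928 < 0 → root in [2.362500, 2.525000]
step 4: m = 2.443750, f(m) = -0.706135 < 0 → root in [2.443750, 2.525000]

[2.44375, 2.52500]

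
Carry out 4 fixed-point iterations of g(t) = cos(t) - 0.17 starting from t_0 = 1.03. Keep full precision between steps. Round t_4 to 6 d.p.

t_1 = g(1.030000) = 0.344819
t_2 = g(0.344819) = 0.771137
t_3 = g(0.771137) = 0.547119
t_4 = g(0.547119) = 0.684027

0.684027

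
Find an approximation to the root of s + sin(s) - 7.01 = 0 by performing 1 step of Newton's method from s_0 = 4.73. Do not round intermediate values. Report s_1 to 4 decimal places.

7.9531

f'(s) = 1 + cos(s)
s_0 = 4.730000: f = -3.279845, f' = 1.017610 → s_1 = 4.730000 - (-3.279845)/(1.017610) = 7.953086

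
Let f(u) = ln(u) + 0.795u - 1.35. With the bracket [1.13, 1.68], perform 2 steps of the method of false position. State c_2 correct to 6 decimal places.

False-position update: c = (a·f(b) − b·f(a))/(f(b) − f(a)); replace the endpoint whose sign matches f(c).
f(1.130000) = -0.329432, f(1.680000) = 0.504394
step 1: c = 1.347297, f(c) = 0.019201 > 0 → new bracket [1.130000, 1.347297]
step 2: c = 1.335329, f(c) = 0.000764 > 0 → new bracket [1.130000, 1.335329]

1.335329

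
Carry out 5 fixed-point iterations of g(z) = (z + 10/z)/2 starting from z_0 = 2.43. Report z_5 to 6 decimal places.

z_1 = g(2.430000) = 3.272613
z_2 = g(3.272613) = 3.164138
z_3 = g(3.164138) = 3.162278
z_4 = g(3.162278) = 3.162278
z_5 = g(3.162278) = 3.162278

3.162278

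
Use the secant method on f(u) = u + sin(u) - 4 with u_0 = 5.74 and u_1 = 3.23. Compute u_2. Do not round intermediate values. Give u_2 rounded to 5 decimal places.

f(u_0) = 1.223135, f(u_1) = -0.858292
u_2 = 3.230000 - (-0.858292)·(3.230000 - 5.740000)/(-0.858292 - (1.223135)) = 4.265018; f(u_2) = -0.636570

4.26502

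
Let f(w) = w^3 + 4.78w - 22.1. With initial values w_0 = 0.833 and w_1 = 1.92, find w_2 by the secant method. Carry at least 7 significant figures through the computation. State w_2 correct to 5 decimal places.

f(w_0) = -17.540250, f(w_1) = -5.844512
w_2 = 1.920000 - (-5.844512)·(1.920000 - 0.833000)/(-5.844512 - (-17.540250)) = 2.463188; f(w_2) = 4.618927

2.46319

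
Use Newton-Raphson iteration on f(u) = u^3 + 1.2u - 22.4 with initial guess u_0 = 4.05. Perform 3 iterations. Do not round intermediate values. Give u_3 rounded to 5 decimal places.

f'(u) = 3u^2 + 1.2
u_0 = 4.050000: f = 48.890125, f' = 50.407500 → u_1 = 4.050000 - (48.890125)/(50.407500) = 3.080102
u_1 = 3.080102: f = 10.517142, f' = 29.661088 → u_2 = 3.080102 - (10.517142)/(29.661088) = 2.725525
u_2 = 2.725525: f = 1.117158, f' = 23.485461 → u_3 = 2.725525 - (1.117158)/(23.485461) = 2.677957

2.67796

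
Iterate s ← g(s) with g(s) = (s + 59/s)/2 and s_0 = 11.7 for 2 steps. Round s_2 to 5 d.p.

7.70960

s_1 = g(11.700000) = 8.371368
s_2 = g(8.371368) = 7.709600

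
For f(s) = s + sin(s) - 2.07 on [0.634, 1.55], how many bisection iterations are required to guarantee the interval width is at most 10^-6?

Initial width b − a = 1.55 − 0.634 = 0.916000.
After n steps the width is (b−a)/2^n; need (b−a)/2^n ≤ 10^-6.
So n ≥ log₂(0.916000/10^-6) = log₂(916000.0000) ≈ 19.8050.
Hence n = 20.

20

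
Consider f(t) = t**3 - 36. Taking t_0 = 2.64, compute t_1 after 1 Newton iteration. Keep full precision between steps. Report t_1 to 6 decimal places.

3.481763

f'(t) = 3t**2
t_0 = 2.640000: f = -17.600256, f' = 20.908800 → t_1 = 2.640000 - (-17.600256)/(20.908800) = 3.481763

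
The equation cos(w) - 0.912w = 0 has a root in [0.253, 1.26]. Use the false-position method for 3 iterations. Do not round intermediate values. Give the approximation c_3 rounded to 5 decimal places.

f(0.253000) = 0.737430, f(1.260000) = -0.843303
step 1: c = 0.722777, f(c) = 0.090799 > 0 → new bracket [0.722777, 1.260000]
step 2: c = 0.774998, f(c) = 0.007625 > 0 → new bracket [0.774998, 1.260000]
step 3: c = 0.779344, f(c) = 0.000614 > 0 → new bracket [0.779344, 1.260000]

0.77934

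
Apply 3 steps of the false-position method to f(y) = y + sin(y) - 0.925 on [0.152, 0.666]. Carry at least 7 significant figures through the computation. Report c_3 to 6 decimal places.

f(0.152000) = -0.621585, f(0.666000) = 0.358846
step 1: c = 0.477872, f(c) = 0.012762 > 0 → new bracket [0.152000, 0.477872]
step 2: c = 0.471316, f(c) = 0.000375 > 0 → new bracket [0.152000, 0.471316]
step 3: c = 0.471123, f(c) = 0.000011 > 0 → new bracket [0.152000, 0.471123]

0.471123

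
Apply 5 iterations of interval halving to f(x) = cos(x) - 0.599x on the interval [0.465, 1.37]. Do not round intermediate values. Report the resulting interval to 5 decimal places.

[0.94578, 0.97406]

f(0.465000) = 0.615287, f(1.370000) = -0.621180 (opposite signs)
step 1: m = 0.917500, f(m) = 0.058225 > 0 → root in [0.917500, 1.370000]
step 2: m = 1.143750, f(m) = -0.270922 < 0 → root in [0.917500, 1.143750]
step 3: m = 1.030625, f(m) = -0.103061 < 0 → root in [0.917500, 1.030625]
step 4: m = 0.974063, f(m) = -0.021520 < 0 → root in [0.917500, 0.974063]
step 5: m = 0.945781, f(m) = 0.018587 > 0 → root in [0.945781, 0.974063]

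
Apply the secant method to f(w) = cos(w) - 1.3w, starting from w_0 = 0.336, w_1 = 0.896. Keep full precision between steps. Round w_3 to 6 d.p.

0.623304

Secant update: w_(k+1) = w_k − f(w_k)·(w_k − w_(k-1))/(f(w_k) − f(w_(k-1))).
f(w_0) = 0.507281, f(w_1) = -0.540062
w_2 = 0.896000 - (-0.540062)·(0.896000 - 0.336000)/(-0.540062 - (0.507281)) = 0.607236; f(w_2) = 0.031821
w_3 = 0.607236 - (0.031821)·(0.607236 - 0.896000)/(0.031821 - (-0.540062)) = 0.623304; f(w_3) = 0.001659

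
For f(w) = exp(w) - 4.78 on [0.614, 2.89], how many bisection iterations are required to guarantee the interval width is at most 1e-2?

8

Initial width b − a = 2.89 − 0.614 = 2.276000.
After n steps the width is (b−a)/2^n; need (b−a)/2^n ≤ 1e-2.
So n ≥ log₂(2.276000/1e-2) = log₂(227.6000) ≈ 7.8304.
Hence n = 8.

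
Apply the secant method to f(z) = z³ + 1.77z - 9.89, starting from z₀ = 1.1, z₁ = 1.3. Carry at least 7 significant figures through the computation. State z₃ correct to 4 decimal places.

f(z_0) = -6.612000, f(z_1) = -5.392000
z_2 = 1.300000 - (-5.392000)·(1.300000 - 1.100000)/(-5.392000 - (-6.612000)) = 2.183934; f(z_2) = 4.391991
z_3 = 2.183934 - (4.391991)·(2.183934 - 1.300000)/(4.391991 - (-5.392000)) = 1.787140; f(z_3) = -1.018869

1.7871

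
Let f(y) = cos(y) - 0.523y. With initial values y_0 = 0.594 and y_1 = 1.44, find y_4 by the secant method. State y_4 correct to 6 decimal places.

f(y_0) = 0.518047, f(y_1) = -0.622696
y_2 = 1.440000 - (-0.622696)·(1.440000 - 0.594000)/(-0.622696 - (0.518047)) = 0.978195; f(y_2) = 0.046925
y_3 = 0.978195 - (0.046925)·(0.978195 - 1.440000)/(0.046925 - (-0.622696)) = 1.010557; f(y_3) = 0.002868
y_4 = 1.010557 - (0.002868)·(1.010557 - 0.978195)/(0.002868 - (0.046925)) = 1.012663; f(y_4) = -0.000020

1.012663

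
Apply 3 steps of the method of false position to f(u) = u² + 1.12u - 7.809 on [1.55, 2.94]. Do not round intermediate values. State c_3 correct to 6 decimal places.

2.289106

False-position update: c = (a·f(b) − b·f(a))/(f(b) − f(a)); replace the endpoint whose sign matches f(c).
f(1.550000) = -3.670500, f(2.940000) = 4.127400
step 1: c = 2.204278, f(c) = -0.481367 < 0 → new bracket [2.204278, 2.940000]
step 2: c = 2.281121, f(c) = -0.050630 < 0 → new bracket [2.281121, 2.940000]
step 3: c = 2.289106, f(c) = -0.005197 < 0 → new bracket [2.289106, 2.940000]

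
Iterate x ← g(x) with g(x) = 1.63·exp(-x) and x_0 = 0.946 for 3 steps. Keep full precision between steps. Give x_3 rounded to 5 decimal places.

x_1 = g(0.946000) = 0.632914
x_2 = g(0.632914) = 0.865598
x_3 = g(0.865598) = 0.685904

0.68590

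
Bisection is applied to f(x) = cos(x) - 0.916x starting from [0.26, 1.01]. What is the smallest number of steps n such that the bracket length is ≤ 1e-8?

Initial width b − a = 1.01 − 0.26 = 0.750000.
After n steps the width is (b−a)/2^n; need (b−a)/2^n ≤ 1e-8.
So n ≥ log₂(0.750000/1e-8) = log₂(75000000.0000) ≈ 26.1604.
Hence n = 27.

27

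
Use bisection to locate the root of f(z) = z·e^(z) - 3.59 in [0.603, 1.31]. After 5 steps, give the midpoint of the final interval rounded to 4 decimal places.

f(0.603000) = -2.487961, f(1.310000) = 1.265088 (opposite signs)
step 1: m = 0.956500, f(m) = -1.100640 < 0 → root in [0.956500, 1.310000]
step 2: m = 1.133250, f(m) = -0.070427 < 0 → root in [1.133250, 1.310000]
step 3: m = 1.221625, f(m) = 0.554603 > 0 → root in [1.133250, 1.221625]
step 4: m = 1.177437, f(m) = 0.232016 > 0 → root in [1.133250, 1.177437]
step 5: m = 1.155344, f(m) = 0.078349 > 0 → root in [1.133250, 1.155344]
Midpoint of [1.133250, 1.155344] = 1.144297

1.1443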